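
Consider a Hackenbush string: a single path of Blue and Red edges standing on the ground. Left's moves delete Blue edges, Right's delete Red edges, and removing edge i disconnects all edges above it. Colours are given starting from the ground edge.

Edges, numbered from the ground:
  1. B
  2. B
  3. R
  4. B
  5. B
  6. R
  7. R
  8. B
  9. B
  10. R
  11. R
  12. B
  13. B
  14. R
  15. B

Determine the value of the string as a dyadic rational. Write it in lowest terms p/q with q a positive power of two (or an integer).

Recurse on prefixes of the 15-edge string B B R B B R R B B R R B B R B:
B: Left { 0 }, Right { (no moves) } → simplest 1
BB: Left { 0 1 }, Right { (no moves) } → simplest 2
BBR: Left { 0 1 }, Right { 2 } → simplest 3/2
BBRB: Left { 0 1 3/2 }, Right { 2 } → simplest 7/4
BBRBB: Left { 0 1 3/2 7/4 }, Right { 2 } → simplest 15/8
BBRBBR: Left { 0 1 3/2 7/4 }, Right { 15/8 2 } → simplest 29/16
BBRBBRR: Left { 0 1 3/2 7/4 }, Right { 29/16 15/8 2 } → simplest 57/32
BBRBBRRB: Left { 0 1 3/2 7/4 57/32 }, Right { 29/16 15/8 2 } → simplest 115/64
BBRBBRRBB: Left { 0 1 3/2 7/4 57/32 115/64 }, Right { 29/16 15/8 2 } → simplest 231/128
BBRBBRRBBR: Left { 0 1 3/2 7/4 57/32 115/64 }, Right { 231/128 29/16 15/8 2 } → simplest 461/256
BBRBBRRBBRR: Left { 0 1 3/2 7/4 57/32 115/64 }, Right { 461/256 231/128 29/16 15/8 2 } → simplest 921/512
BBRBBRRBBRRB: Left { 0 1 3/2 7/4 57/32 115/64 921/512 }, Right { 461/256 231/128 29/16 15/8 2 } → simplest 1843/1024
BBRBBRRBBRRBB: Left { 0 1 3/2 7/4 57/32 115/64 921/512 1843/1024 }, Right { 461/256 231/128 29/16 15/8 2 } → simplest 3687/2048
BBRBBRRBBRRBBR: Left { 0 1 3/2 7/4 57/32 115/64 921/512 1843/1024 }, Right { 3687/2048 461/256 231/128 29/16 15/8 2 } → simplest 7373/4096
BBRBBRRBBRRBBRB: Left { 0 1 3/2 7/4 57/32 115/64 921/512 1843/1024 7373/4096 }, Right { 3687/2048 461/256 231/128 29/16 15/8 2 } → simplest 14747/8192

14747/8192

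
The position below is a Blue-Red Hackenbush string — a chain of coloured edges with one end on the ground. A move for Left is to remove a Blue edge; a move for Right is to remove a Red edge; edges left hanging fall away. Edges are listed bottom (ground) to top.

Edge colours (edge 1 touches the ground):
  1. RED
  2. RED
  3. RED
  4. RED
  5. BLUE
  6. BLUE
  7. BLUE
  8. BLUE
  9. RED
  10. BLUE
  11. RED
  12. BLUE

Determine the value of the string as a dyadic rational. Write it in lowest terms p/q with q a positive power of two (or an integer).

value_1 [R]  L=[·]  R=[0]  = -1
value_2 [RR]  L=[·]  R=[-1 0]  = -2
value_3 [RRR]  L=[·]  R=[-2 -1 0]  = -3
value_4 [RRRR]  L=[·]  R=[-3 -2 -1 0]  = -4
value_5 [RRRRB]  L=[-4]  R=[-3 -2 -1 0]  = -7/2
value_6 [RRRRBB]  L=[-4 -7/2]  R=[-3 -2 -1 0]  = -13/4
value_7 [RRRRBBB]  L=[-4 -7/2 -13/4]  R=[-3 -2 -1 0]  = -25/8
value_8 [RRRRBBBB]  L=[-4 -7/2 -13/4 -25/8]  R=[-3 -2 -1 0]  = -49/16
value_9 [RRRRBBBBR]  L=[-4 -7/2 -13/4 -25/8]  R=[-49/16 -3 -2 -1 0]  = -99/32
value_10 [RRRRBBBBRB]  L=[-4 -7/2 -13/4 -25/8 -99/32]  R=[-49/16 -3 -2 -1 0]  = -197/64
value_11 [RRRRBBBBRBR]  L=[-4 -7/2 -13/4 -25/8 -99/32]  R=[-197/64 -49/16 -3 -2 -1 0]  = -395/128
value_12 [RRRRBBBBRBRB]  L=[-4 -7/2 -13/4 -25/8 -99/32 -395/128]  R=[-197/64 -49/16 -3 -2 -1 0]  = -789/256

-789/256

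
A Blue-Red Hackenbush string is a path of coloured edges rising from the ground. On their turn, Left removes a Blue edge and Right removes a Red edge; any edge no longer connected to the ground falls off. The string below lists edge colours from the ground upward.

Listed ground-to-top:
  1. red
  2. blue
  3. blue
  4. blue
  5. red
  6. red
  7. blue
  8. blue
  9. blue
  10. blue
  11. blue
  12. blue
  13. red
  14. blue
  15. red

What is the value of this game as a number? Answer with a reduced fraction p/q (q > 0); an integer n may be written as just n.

g(r) = { (no moves) | 0 } gives -1
g(rb) = { -1 | 0 } gives -1/2
g(rbb) = { -1; -1/2 | 0 } gives -1/4
g(rbbb) = { -1; -1/2; -1/4 | 0 } gives -1/8
g(rbbbr) = { -1; -1/2; -1/4 | -1/8; 0 } gives -3/16
g(rbbbrr) = { -1; -1/2; -1/4 | -3/16; -1/8; 0 } gives -7/32
g(rbbbrrb) = { -1; -1/2; -1/4; -7/32 | -3/16; -1/8; 0 } gives -13/64
g(rbbbrrbb) = { -1; -1/2; -1/4; -7/32; -13/64 | -3/16; -1/8; 0 } gives -25/128
g(rbbbrrbbb) = { -1; -1/2; -1/4; -7/32; -13/64; -25/128 | -3/16; -1/8; 0 } gives -49/256
g(rbbbrrbbbb) = { -1; -1/2; -1/4; -7/32; -13/64; -25/128; -49/256 | -3/16; -1/8; 0 } gives -97/512
g(rbbbrrbbbbb) = { -1; -1/2; -1/4; -7/32; -13/64; -25/128; -49/256; -97/512 | -3/16; -1/8; 0 } gives -193/1024
g(rbbbrrbbbbbb) = { -1; -1/2; -1/4; -7/32; -13/64; -25/128; -49/256; -97/512; -193/1024 | -3/16; -1/8; 0 } gives -385/2048
g(rbbbrrbbbbbbr) = { -1; -1/2; -1/4; -7/32; -13/64; -25/128; -49/256; -97/512; -193/1024 | -385/2048; -3/16; -1/8; 0 } gives -771/4096
g(rbbbrrbbbbbbrb) = { -1; -1/2; -1/4; -7/32; -13/64; -25/128; -49/256; -97/512; -193/1024; -771/4096 | -385/2048; -3/16; -1/8; 0 } gives -1541/8192
g(rbbbrrbbbbbbrbr) = { -1; -1/2; -1/4; -7/32; -13/64; -25/128; -49/256; -97/512; -193/1024; -771/4096 | -1541/8192; -385/2048; -3/16; -1/8; 0 } gives -3083/16384

-3083/16384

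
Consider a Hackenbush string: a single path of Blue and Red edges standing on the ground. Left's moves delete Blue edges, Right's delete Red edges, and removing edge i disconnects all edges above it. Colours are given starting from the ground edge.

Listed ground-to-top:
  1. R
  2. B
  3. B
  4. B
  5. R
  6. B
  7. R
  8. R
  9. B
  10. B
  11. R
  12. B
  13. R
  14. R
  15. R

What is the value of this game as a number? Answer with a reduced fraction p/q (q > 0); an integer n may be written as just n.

-2863/16384

Prefix values for R B B B R B R R B B R B R R R via {L|R} + simplicity:
step 1: add R to get R; options L={ ∅ } R={ 0 } so -1
step 2: add B to get RB; options L={ -1 } R={ 0 } so -1/2
step 3: add B to get RBB; options L={ -1, -1/2 } R={ 0 } so -1/4
step 4: add B to get RBBB; options L={ -1, -1/2, -1/4 } R={ 0 } so -1/8
step 5: add R to get RBBBR; options L={ -1, -1/2, -1/4 } R={ -1/8, 0 } so -3/16
step 6: add B to get RBBBRB; options L={ -1, -1/2, -1/4, -3/16 } R={ -1/8, 0 } so -5/32
step 7: add R to get RBBBRBR; options L={ -1, -1/2, -1/4, -3/16 } R={ -5/32, -1/8, 0 } so -11/64
step 8: add R to get RBBBRBRR; options L={ -1, -1/2, -1/4, -3/16 } R={ -11/64, -5/32, -1/8, 0 } so -23/128
step 9: add B to get RBBBRBRRB; options L={ -1, -1/2, -1/4, -3/16, -23/128 } R={ -11/64, -5/32, -1/8, 0 } so -45/256
step 10: add B to get RBBBRBRRBB; options L={ -1, -1/2, -1/4, -3/16, -23/128, -45/256 } R={ -11/64, -5/32, -1/8, 0 } so -89/512
step 11: add R to get RBBBRBRRBBR; options L={ -1, -1/2, -1/4, -3/16, -23/128, -45/256 } R={ -89/512, -11/64, -5/32, -1/8, 0 } so -179/1024
step 12: add B to get RBBBRBRRBBRB; options L={ -1, -1/2, -1/4, -3/16, -23/128, -45/256, -179/1024 } R={ -89/512, -11/64, -5/32, -1/8, 0 } so -357/2048
step 13: add R to get RBBBRBRRBBRBR; options L={ -1, -1/2, -1/4, -3/16, -23/128, -45/256, -179/1024 } R={ -357/2048, -89/512, -11/64, -5/32, -1/8, 0 } so -715/4096
step 14: add R to get RBBBRBRRBBRBRR; options L={ -1, -1/2, -1/4, -3/16, -23/128, -45/256, -179/1024 } R={ -715/4096, -357/2048, -89/512, -11/64, -5/32, -1/8, 0 } so -1431/8192
step 15: add R to get RBBBRBRRBBRBRRR; options L={ -1, -1/2, -1/4, -3/16, -23/128, -45/256, -179/1024 } R={ -1431/8192, -715/4096, -357/2048, -89/512, -11/64, -5/32, -1/8, 0 } so -2863/16384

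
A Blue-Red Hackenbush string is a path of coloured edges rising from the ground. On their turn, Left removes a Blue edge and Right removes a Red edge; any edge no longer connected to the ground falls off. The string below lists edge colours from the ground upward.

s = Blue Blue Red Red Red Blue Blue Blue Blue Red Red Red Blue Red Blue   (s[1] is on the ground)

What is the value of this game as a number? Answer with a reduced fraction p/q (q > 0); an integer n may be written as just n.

10123/8192

B: Left { 0 }, Right {  } gives simplest 1
BB: Left { 0 1 }, Right {  } gives simplest 2
BBR: Left { 0 1 }, Right { 2 } gives simplest 3/2
BBRR: Left { 0 1 }, Right { 3/2 2 } gives simplest 5/4
BBRRR: Left { 0 1 }, Right { 5/4 3/2 2 } gives simplest 9/8
BBRRRB: Left { 0 1 9/8 }, Right { 5/4 3/2 2 } gives simplest 19/16
BBRRRBB: Left { 0 1 9/8 19/16 }, Right { 5/4 3/2 2 } gives simplest 39/32
BBRRRBBB: Left { 0 1 9/8 19/16 39/32 }, Right { 5/4 3/2 2 } gives simplest 79/64
BBRRRBBBB: Left { 0 1 9/8 19/16 39/32 79/64 }, Right { 5/4 3/2 2 } gives simplest 159/128
BBRRRBBBBR: Left { 0 1 9/8 19/16 39/32 79/64 }, Right { 159/128 5/4 3/2 2 } gives simplest 317/256
BBRRRBBBBRR: Left { 0 1 9/8 19/16 39/32 79/64 }, Right { 317/256 159/128 5/4 3/2 2 } gives simplest 633/512
BBRRRBBBBRRR: Left { 0 1 9/8 19/16 39/32 79/64 }, Right { 633/512 317/256 159/128 5/4 3/2 2 } gives simplest 1265/1024
BBRRRBBBBRRRB: Left { 0 1 9/8 19/16 39/32 79/64 1265/1024 }, Right { 633/512 317/256 159/128 5/4 3/2 2 } gives simplest 2531/2048
BBRRRBBBBRRRBR: Left { 0 1 9/8 19/16 39/32 79/64 1265/1024 }, Right { 2531/2048 633/512 317/256 159/128 5/4 3/2 2 } gives simplest 5061/4096
BBRRRBBBBRRRBRB: Left { 0 1 9/8 19/16 39/32 79/64 1265/1024 5061/4096 }, Right { 2531/2048 633/512 317/256 159/128 5/4 3/2 2 } gives simplest 10123/8192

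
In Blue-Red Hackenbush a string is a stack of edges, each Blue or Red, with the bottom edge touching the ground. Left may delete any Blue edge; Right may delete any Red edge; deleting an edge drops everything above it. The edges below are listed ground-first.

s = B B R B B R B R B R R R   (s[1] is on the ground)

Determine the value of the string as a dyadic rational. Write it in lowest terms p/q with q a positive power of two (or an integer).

1873/1024

Recurse on prefixes of the 12-edge string B B R B B R B R B R R R:
B: Left { 0 }, Right { (no moves) } so simplest 1
BB: Left { 0 1 }, Right { (no moves) } so simplest 2
BBR: Left { 0 1 }, Right { 2 } so simplest 3/2
BBRB: Left { 0 1 3/2 }, Right { 2 } so simplest 7/4
BBRBB: Left { 0 1 3/2 7/4 }, Right { 2 } so simplest 15/8
BBRBBR: Left { 0 1 3/2 7/4 }, Right { 15/8 2 } so simplest 29/16
BBRBBRB: Left { 0 1 3/2 7/4 29/16 }, Right { 15/8 2 } so simplest 59/32
BBRBBRBR: Left { 0 1 3/2 7/4 29/16 }, Right { 59/32 15/8 2 } so simplest 117/64
BBRBBRBRB: Left { 0 1 3/2 7/4 29/16 117/64 }, Right { 59/32 15/8 2 } so simplest 235/128
BBRBBRBRBR: Left { 0 1 3/2 7/4 29/16 117/64 }, Right { 235/128 59/32 15/8 2 } so simplest 469/256
BBRBBRBRBRR: Left { 0 1 3/2 7/4 29/16 117/64 }, Right { 469/256 235/128 59/32 15/8 2 } so simplest 937/512
BBRBBRBRBRRR: Left { 0 1 3/2 7/4 29/16 117/64 }, Right { 937/512 469/256 235/128 59/32 15/8 2 } so simplest 1873/1024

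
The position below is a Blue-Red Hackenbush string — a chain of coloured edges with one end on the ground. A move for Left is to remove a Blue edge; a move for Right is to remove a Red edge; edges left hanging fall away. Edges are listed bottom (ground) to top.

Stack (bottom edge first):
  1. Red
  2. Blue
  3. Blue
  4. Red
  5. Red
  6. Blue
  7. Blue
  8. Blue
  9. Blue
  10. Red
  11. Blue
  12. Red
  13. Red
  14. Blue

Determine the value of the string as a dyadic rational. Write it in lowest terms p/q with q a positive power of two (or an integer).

-3117/8192

edge 1 of 14 (Red): { · | 0 } so -1
edge 2 of 14 (Blue): { -1 | 0 } so -1/2
edge 3 of 14 (Blue): { -1 -1/2 | 0 } so -1/4
edge 4 of 14 (Red): { -1 -1/2 | -1/4 0 } so -3/8
edge 5 of 14 (Red): { -1 -1/2 | -3/8 -1/4 0 } so -7/16
edge 6 of 14 (Blue): { -1 -1/2 -7/16 | -3/8 -1/4 0 } so -13/32
edge 7 of 14 (Blue): { -1 -1/2 -7/16 -13/32 | -3/8 -1/4 0 } so -25/64
edge 8 of 14 (Blue): { -1 -1/2 -7/16 -13/32 -25/64 | -3/8 -1/4 0 } so -49/128
edge 9 of 14 (Blue): { -1 -1/2 -7/16 -13/32 -25/64 -49/128 | -3/8 -1/4 0 } so -97/256
edge 10 of 14 (Red): { -1 -1/2 -7/16 -13/32 -25/64 -49/128 | -97/256 -3/8 -1/4 0 } so -195/512
edge 11 of 14 (Blue): { -1 -1/2 -7/16 -13/32 -25/64 -49/128 -195/512 | -97/256 -3/8 -1/4 0 } so -389/1024
edge 12 of 14 (Red): { -1 -1/2 -7/16 -13/32 -25/64 -49/128 -195/512 | -389/1024 -97/256 -3/8 -1/4 0 } so -779/2048
edge 13 of 14 (Red): { -1 -1/2 -7/16 -13/32 -25/64 -49/128 -195/512 | -779/2048 -389/1024 -97/256 -3/8 -1/4 0 } so -1559/4096
edge 14 of 14 (Blue): { -1 -1/2 -7/16 -13/32 -25/64 -49/128 -195/512 -1559/4096 | -779/2048 -389/1024 -97/256 -3/8 -1/4 0 } so -3117/8192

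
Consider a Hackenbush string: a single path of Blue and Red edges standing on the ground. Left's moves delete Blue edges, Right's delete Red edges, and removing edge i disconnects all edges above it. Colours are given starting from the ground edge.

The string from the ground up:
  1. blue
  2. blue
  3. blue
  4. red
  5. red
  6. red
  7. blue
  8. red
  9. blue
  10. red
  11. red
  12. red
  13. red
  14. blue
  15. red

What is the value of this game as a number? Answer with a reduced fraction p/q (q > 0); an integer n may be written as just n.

Prefix values for blue blue blue red red red blue red blue red red red red blue red via {L|R} + simplicity:
val_1 [b]  L=[0]  R=[(no moves)]  gives 1
val_2 [bb]  L=[0, 1]  R=[(no moves)]  gives 2
val_3 [bbb]  L=[0, 1, 2]  R=[(no moves)]  gives 3
val_4 [bbbr]  L=[0, 1, 2]  R=[3]  gives 5/2
val_5 [bbbrr]  L=[0, 1, 2]  R=[5/2, 3]  gives 9/4
val_6 [bbbrrr]  L=[0, 1, 2]  R=[9/4, 5/2, 3]  gives 17/8
val_7 [bbbrrrb]  L=[0, 1, 2, 17/8]  R=[9/4, 5/2, 3]  gives 35/16
val_8 [bbbrrrbr]  L=[0, 1, 2, 17/8]  R=[35/16, 9/4, 5/2, 3]  gives 69/32
val_9 [bbbrrrbrb]  L=[0, 1, 2, 17/8, 69/32]  R=[35/16, 9/4, 5/2, 3]  gives 139/64
val_10 [bbbrrrbrbr]  L=[0, 1, 2, 17/8, 69/32]  R=[139/64, 35/16, 9/4, 5/2, 3]  gives 277/128
val_11 [bbbrrrbrbrr]  L=[0, 1, 2, 17/8, 69/32]  R=[277/128, 139/64, 35/16, 9/4, 5/2, 3]  gives 553/256
val_12 [bbbrrrbrbrrr]  L=[0, 1, 2, 17/8, 69/32]  R=[553/256, 277/128, 139/64, 35/16, 9/4, 5/2, 3]  gives 1105/512
val_13 [bbbrrrbrbrrrr]  L=[0, 1, 2, 17/8, 69/32]  R=[1105/512, 553/256, 277/128, 139/64, 35/16, 9/4, 5/2, 3]  gives 2209/1024
val_14 [bbbrrrbrbrrrrb]  L=[0, 1, 2, 17/8, 69/32, 2209/1024]  R=[1105/512, 553/256, 277/128, 139/64, 35/16, 9/4, 5/2, 3]  gives 4419/2048
val_15 [bbbrrrbrbrrrrbr]  L=[0, 1, 2, 17/8, 69/32, 2209/1024]  R=[4419/2048, 1105/512, 553/256, 277/128, 139/64, 35/16, 9/4, 5/2, 3]  gives 8837/4096

8837/4096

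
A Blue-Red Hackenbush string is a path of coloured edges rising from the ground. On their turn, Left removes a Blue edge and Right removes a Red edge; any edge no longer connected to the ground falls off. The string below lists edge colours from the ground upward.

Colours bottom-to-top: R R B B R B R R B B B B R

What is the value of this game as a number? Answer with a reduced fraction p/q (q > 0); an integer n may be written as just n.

-2755/2048

edge 1 of 13 (R): {  | 0 } => -1
edge 2 of 13 (R): {  | -1,0 } => -2
edge 3 of 13 (B): { -2 | -1,0 } => -3/2
edge 4 of 13 (B): { -2,-3/2 | -1,0 } => -5/4
edge 5 of 13 (R): { -2,-3/2 | -5/4,-1,0 } => -11/8
edge 6 of 13 (B): { -2,-3/2,-11/8 | -5/4,-1,0 } => -21/16
edge 7 of 13 (R): { -2,-3/2,-11/8 | -21/16,-5/4,-1,0 } => -43/32
edge 8 of 13 (R): { -2,-3/2,-11/8 | -43/32,-21/16,-5/4,-1,0 } => -87/64
edge 9 of 13 (B): { -2,-3/2,-11/8,-87/64 | -43/32,-21/16,-5/4,-1,0 } => -173/128
edge 10 of 13 (B): { -2,-3/2,-11/8,-87/64,-173/128 | -43/32,-21/16,-5/4,-1,0 } => -345/256
edge 11 of 13 (B): { -2,-3/2,-11/8,-87/64,-173/128,-345/256 | -43/32,-21/16,-5/4,-1,0 } => -689/512
edge 12 of 13 (B): { -2,-3/2,-11/8,-87/64,-173/128,-345/256,-689/512 | -43/32,-21/16,-5/4,-1,0 } => -1377/1024
edge 13 of 13 (R): { -2,-3/2,-11/8,-87/64,-173/128,-345/256,-689/512 | -1377/1024,-43/32,-21/16,-5/4,-1,0 } => -2755/2048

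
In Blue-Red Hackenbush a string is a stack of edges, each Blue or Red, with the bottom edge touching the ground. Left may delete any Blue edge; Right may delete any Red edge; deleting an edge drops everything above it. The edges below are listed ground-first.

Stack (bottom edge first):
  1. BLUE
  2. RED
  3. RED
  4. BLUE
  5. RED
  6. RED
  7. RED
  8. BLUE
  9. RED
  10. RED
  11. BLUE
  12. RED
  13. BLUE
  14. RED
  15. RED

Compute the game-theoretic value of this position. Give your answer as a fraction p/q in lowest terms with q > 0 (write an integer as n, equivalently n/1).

4393/16384

Build G(s[:k]) for k = 1..15, string s = BLUE RED RED BLUE RED RED RED BLUE RED RED BLUE RED BLUE RED RED.
G_1 [B]  L=[0]  R=[]  = 1
G_2 [BR]  L=[0]  R=[1]  = 1/2
G_3 [BRR]  L=[0]  R=[1/2, 1]  = 1/4
G_4 [BRRB]  L=[0, 1/4]  R=[1/2, 1]  = 3/8
G_5 [BRRBR]  L=[0, 1/4]  R=[3/8, 1/2, 1]  = 5/16
G_6 [BRRBRR]  L=[0, 1/4]  R=[5/16, 3/8, 1/2, 1]  = 9/32
G_7 [BRRBRRR]  L=[0, 1/4]  R=[9/32, 5/16, 3/8, 1/2, 1]  = 17/64
G_8 [BRRBRRRB]  L=[0, 1/4, 17/64]  R=[9/32, 5/16, 3/8, 1/2, 1]  = 35/128
G_9 [BRRBRRRBR]  L=[0, 1/4, 17/64]  R=[35/128, 9/32, 5/16, 3/8, 1/2, 1]  = 69/256
G_10 [BRRBRRRBRR]  L=[0, 1/4, 17/64]  R=[69/256, 35/128, 9/32, 5/16, 3/8, 1/2, 1]  = 137/512
G_11 [BRRBRRRBRRB]  L=[0, 1/4, 17/64, 137/512]  R=[69/256, 35/128, 9/32, 5/16, 3/8, 1/2, 1]  = 275/1024
G_12 [BRRBRRRBRRBR]  L=[0, 1/4, 17/64, 137/512]  R=[275/1024, 69/256, 35/128, 9/32, 5/16, 3/8, 1/2, 1]  = 549/2048
G_13 [BRRBRRRBRRBRB]  L=[0, 1/4, 17/64, 137/512, 549/2048]  R=[275/1024, 69/256, 35/128, 9/32, 5/16, 3/8, 1/2, 1]  = 1099/4096
G_14 [BRRBRRRBRRBRBR]  L=[0, 1/4, 17/64, 137/512, 549/2048]  R=[1099/4096, 275/1024, 69/256, 35/128, 9/32, 5/16, 3/8, 1/2, 1]  = 2197/8192
G_15 [BRRBRRRBRRBRBRR]  L=[0, 1/4, 17/64, 137/512, 549/2048]  R=[2197/8192, 1099/4096, 275/1024, 69/256, 35/128, 9/32, 5/16, 3/8, 1/2, 1]  = 4393/16384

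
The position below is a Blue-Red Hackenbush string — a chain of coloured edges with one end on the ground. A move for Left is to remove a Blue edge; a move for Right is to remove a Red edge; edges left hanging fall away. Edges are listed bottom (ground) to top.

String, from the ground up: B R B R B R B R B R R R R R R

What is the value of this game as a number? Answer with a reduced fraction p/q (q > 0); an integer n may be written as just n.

step 1: add B to get B; options L={ 0 } R={ none } -> 1
step 2: add R to get BR; options L={ 0 } R={ 1 } -> 1/2
step 3: add B to get BRB; options L={ 0,1/2 } R={ 1 } -> 3/4
step 4: add R to get BRBR; options L={ 0,1/2 } R={ 3/4,1 } -> 5/8
step 5: add B to get BRBRB; options L={ 0,1/2,5/8 } R={ 3/4,1 } -> 11/16
step 6: add R to get BRBRBR; options L={ 0,1/2,5/8 } R={ 11/16,3/4,1 } -> 21/32
step 7: add B to get BRBRBRB; options L={ 0,1/2,5/8,21/32 } R={ 11/16,3/4,1 } -> 43/64
step 8: add R to get BRBRBRBR; options L={ 0,1/2,5/8,21/32 } R={ 43/64,11/16,3/4,1 } -> 85/128
step 9: add B to get BRBRBRBRB; options L={ 0,1/2,5/8,21/32,85/128 } R={ 43/64,11/16,3/4,1 } -> 171/256
step 10: add R to get BRBRBRBRBR; options L={ 0,1/2,5/8,21/32,85/128 } R={ 171/256,43/64,11/16,3/4,1 } -> 341/512
step 11: add R to get BRBRBRBRBRR; options L={ 0,1/2,5/8,21/32,85/128 } R={ 341/512,171/256,43/64,11/16,3/4,1 } -> 681/1024
step 12: add R to get BRBRBRBRBRRR; options L={ 0,1/2,5/8,21/32,85/128 } R={ 681/1024,341/512,171/256,43/64,11/16,3/4,1 } -> 1361/2048
step 13: add R to get BRBRBRBRBRRRR; options L={ 0,1/2,5/8,21/32,85/128 } R={ 1361/2048,681/1024,341/512,171/256,43/64,11/16,3/4,1 } -> 2721/4096
step 14: add R to get BRBRBRBRBRRRRR; options L={ 0,1/2,5/8,21/32,85/128 } R={ 2721/4096,1361/2048,681/1024,341/512,171/256,43/64,11/16,3/4,1 } -> 5441/8192
step 15: add R to get BRBRBRBRBRRRRRR; options L={ 0,1/2,5/8,21/32,85/128 } R={ 5441/8192,2721/4096,1361/2048,681/1024,341/512,171/256,43/64,11/16,3/4,1 } -> 10881/16384

10881/16384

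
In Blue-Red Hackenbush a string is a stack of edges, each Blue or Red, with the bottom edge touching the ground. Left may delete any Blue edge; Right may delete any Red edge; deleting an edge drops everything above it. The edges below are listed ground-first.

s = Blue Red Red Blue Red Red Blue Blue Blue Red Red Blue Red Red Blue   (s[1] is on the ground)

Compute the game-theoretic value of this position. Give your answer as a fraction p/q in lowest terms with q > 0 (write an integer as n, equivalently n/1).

Prefix values for Blue Red Red Blue Red Red Blue Blue Blue Red Red Blue Red Red Blue via {L|R} + simplicity:
step 1: add Blue to get B; options L={ 0 } R={  } so 1
step 2: add Red to get BR; options L={ 0 } R={ 1 } so 1/2
step 3: add Red to get BRR; options L={ 0 } R={ 1/2, 1 } so 1/4
step 4: add Blue to get BRRB; options L={ 0, 1/4 } R={ 1/2, 1 } so 3/8
step 5: add Red to get BRRBR; options L={ 0, 1/4 } R={ 3/8, 1/2, 1 } so 5/16
step 6: add Red to get BRRBRR; options L={ 0, 1/4 } R={ 5/16, 3/8, 1/2, 1 } so 9/32
step 7: add Blue to get BRRBRRB; options L={ 0, 1/4, 9/32 } R={ 5/16, 3/8, 1/2, 1 } so 19/64
step 8: add Blue to get BRRBRRBB; options L={ 0, 1/4, 9/32, 19/64 } R={ 5/16, 3/8, 1/2, 1 } so 39/128
step 9: add Blue to get BRRBRRBBB; options L={ 0, 1/4, 9/32, 19/64, 39/128 } R={ 5/16, 3/8, 1/2, 1 } so 79/256
step 10: add Red to get BRRBRRBBBR; options L={ 0, 1/4, 9/32, 19/64, 39/128 } R={ 79/256, 5/16, 3/8, 1/2, 1 } so 157/512
step 11: add Red to get BRRBRRBBBRR; options L={ 0, 1/4, 9/32, 19/64, 39/128 } R={ 157/512, 79/256, 5/16, 3/8, 1/2, 1 } so 313/1024
step 12: add Blue to get BRRBRRBBBRRB; options L={ 0, 1/4, 9/32, 19/64, 39/128, 313/1024 } R={ 157/512, 79/256, 5/16, 3/8, 1/2, 1 } so 627/2048
step 13: add Red to get BRRBRRBBBRRBR; options L={ 0, 1/4, 9/32, 19/64, 39/128, 313/1024 } R={ 627/2048, 157/512, 79/256, 5/16, 3/8, 1/2, 1 } so 1253/4096
step 14: add Red to get BRRBRRBBBRRBRR; options L={ 0, 1/4, 9/32, 19/64, 39/128, 313/1024 } R={ 1253/4096, 627/2048, 157/512, 79/256, 5/16, 3/8, 1/2, 1 } so 2505/8192
step 15: add Blue to get BRRBRRBBBRRBRRB; options L={ 0, 1/4, 9/32, 19/64, 39/128, 313/1024, 2505/8192 } R={ 1253/4096, 627/2048, 157/512, 79/256, 5/16, 3/8, 1/2, 1 } so 5011/16384

5011/16384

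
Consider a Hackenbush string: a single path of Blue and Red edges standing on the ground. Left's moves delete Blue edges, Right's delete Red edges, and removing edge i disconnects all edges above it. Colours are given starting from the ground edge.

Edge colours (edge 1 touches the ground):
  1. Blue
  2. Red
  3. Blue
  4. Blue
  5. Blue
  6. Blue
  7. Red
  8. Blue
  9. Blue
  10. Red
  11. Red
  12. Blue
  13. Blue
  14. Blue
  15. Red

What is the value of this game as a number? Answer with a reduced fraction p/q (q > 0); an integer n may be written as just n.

Prefix values for Blue Red Blue Blue Blue Blue Red Blue Blue Red Red Blue Blue Blue Red via {L|R} + simplicity:
v_1 [B]  L=[0]  R=[(no moves)]  so 1
v_2 [BR]  L=[0]  R=[1]  so 1/2
v_3 [BRB]  L=[0,1/2]  R=[1]  so 3/4
v_4 [BRBB]  L=[0,1/2,3/4]  R=[1]  so 7/8
v_5 [BRBBB]  L=[0,1/2,3/4,7/8]  R=[1]  so 15/16
v_6 [BRBBBB]  L=[0,1/2,3/4,7/8,15/16]  R=[1]  so 31/32
v_7 [BRBBBBR]  L=[0,1/2,3/4,7/8,15/16]  R=[31/32,1]  so 61/64
v_8 [BRBBBBRB]  L=[0,1/2,3/4,7/8,15/16,61/64]  R=[31/32,1]  so 123/128
v_9 [BRBBBBRBB]  L=[0,1/2,3/4,7/8,15/16,61/64,123/128]  R=[31/32,1]  so 247/256
v_10 [BRBBBBRBBR]  L=[0,1/2,3/4,7/8,15/16,61/64,123/128]  R=[247/256,31/32,1]  so 493/512
v_11 [BRBBBBRBBRR]  L=[0,1/2,3/4,7/8,15/16,61/64,123/128]  R=[493/512,247/256,31/32,1]  so 985/1024
v_12 [BRBBBBRBBRRB]  L=[0,1/2,3/4,7/8,15/16,61/64,123/128,985/1024]  R=[493/512,247/256,31/32,1]  so 1971/2048
v_13 [BRBBBBRBBRRBB]  L=[0,1/2,3/4,7/8,15/16,61/64,123/128,985/1024,1971/2048]  R=[493/512,247/256,31/32,1]  so 3943/4096
v_14 [BRBBBBRBBRRBBB]  L=[0,1/2,3/4,7/8,15/16,61/64,123/128,985/1024,1971/2048,3943/4096]  R=[493/512,247/256,31/32,1]  so 7887/8192
v_15 [BRBBBBRBBRRBBBR]  L=[0,1/2,3/4,7/8,15/16,61/64,123/128,985/1024,1971/2048,3943/4096]  R=[7887/8192,493/512,247/256,31/32,1]  so 15773/16384

15773/16384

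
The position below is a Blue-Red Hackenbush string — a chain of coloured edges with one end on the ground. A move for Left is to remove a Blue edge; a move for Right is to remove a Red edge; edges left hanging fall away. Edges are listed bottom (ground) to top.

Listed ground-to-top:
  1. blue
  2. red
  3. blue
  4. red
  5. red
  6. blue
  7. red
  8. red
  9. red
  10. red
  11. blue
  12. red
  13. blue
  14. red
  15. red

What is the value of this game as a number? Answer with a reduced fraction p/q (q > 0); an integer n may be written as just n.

Prefix values for blue red blue red red blue red red red red blue red blue red red via {L|R} + simplicity:
val(b) = { 0 |  } ⇒ 1
val(br) = { 0 | 1 } ⇒ 1/2
val(brb) = { 0, 1/2 | 1 } ⇒ 3/4
val(brbr) = { 0, 1/2 | 3/4, 1 } ⇒ 5/8
val(brbrr) = { 0, 1/2 | 5/8, 3/4, 1 } ⇒ 9/16
val(brbrrb) = { 0, 1/2, 9/16 | 5/8, 3/4, 1 } ⇒ 19/32
val(brbrrbr) = { 0, 1/2, 9/16 | 19/32, 5/8, 3/4, 1 } ⇒ 37/64
val(brbrrbrr) = { 0, 1/2, 9/16 | 37/64, 19/32, 5/8, 3/4, 1 } ⇒ 73/128
val(brbrrbrrr) = { 0, 1/2, 9/16 | 73/128, 37/64, 19/32, 5/8, 3/4, 1 } ⇒ 145/256
val(brbrrbrrrr) = { 0, 1/2, 9/16 | 145/256, 73/128, 37/64, 19/32, 5/8, 3/4, 1 } ⇒ 289/512
val(brbrrbrrrrb) = { 0, 1/2, 9/16, 289/512 | 145/256, 73/128, 37/64, 19/32, 5/8, 3/4, 1 } ⇒ 579/1024
val(brbrrbrrrrbr) = { 0, 1/2, 9/16, 289/512 | 579/1024, 145/256, 73/128, 37/64, 19/32, 5/8, 3/4, 1 } ⇒ 1157/2048
val(brbrrbrrrrbrb) = { 0, 1/2, 9/16, 289/512, 1157/2048 | 579/1024, 145/256, 73/128, 37/64, 19/32, 5/8, 3/4, 1 } ⇒ 2315/4096
val(brbrrbrrrrbrbr) = { 0, 1/2, 9/16, 289/512, 1157/2048 | 2315/4096, 579/1024, 145/256, 73/128, 37/64, 19/32, 5/8, 3/4, 1 } ⇒ 4629/8192
val(brbrrbrrrrbrbrr) = { 0, 1/2, 9/16, 289/512, 1157/2048 | 4629/8192, 2315/4096, 579/1024, 145/256, 73/128, 37/64, 19/32, 5/8, 3/4, 1 } ⇒ 9257/16384

9257/16384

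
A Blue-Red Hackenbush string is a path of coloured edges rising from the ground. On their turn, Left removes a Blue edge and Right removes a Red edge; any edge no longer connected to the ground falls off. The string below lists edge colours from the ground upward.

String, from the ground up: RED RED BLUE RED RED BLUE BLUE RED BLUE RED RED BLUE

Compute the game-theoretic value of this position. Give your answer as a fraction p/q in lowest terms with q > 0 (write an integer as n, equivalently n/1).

R: Left { ∅ }, Right { 0 } => simplest -1
RR: Left { ∅ }, Right { -1, 0 } => simplest -2
RRB: Left { -2 }, Right { -1, 0 } => simplest -3/2
RRBR: Left { -2 }, Right { -3/2, -1, 0 } => simplest -7/4
RRBRR: Left { -2 }, Right { -7/4, -3/2, -1, 0 } => simplest -15/8
RRBRRB: Left { -2, -15/8 }, Right { -7/4, -3/2, -1, 0 } => simplest -29/16
RRBRRBB: Left { -2, -15/8, -29/16 }, Right { -7/4, -3/2, -1, 0 } => simplest -57/32
RRBRRBBR: Left { -2, -15/8, -29/16 }, Right { -57/32, -7/4, -3/2, -1, 0 } => simplest -115/64
RRBRRBBRB: Left { -2, -15/8, -29/16, -115/64 }, Right { -57/32, -7/4, -3/2, -1, 0 } => simplest -229/128
RRBRRBBRBR: Left { -2, -15/8, -29/16, -115/64 }, Right { -229/128, -57/32, -7/4, -3/2, -1, 0 } => simplest -459/256
RRBRRBBRBRR: Left { -2, -15/8, -29/16, -115/64 }, Right { -459/256, -229/128, -57/32, -7/4, -3/2, -1, 0 } => simplest -919/512
RRBRRBBRBRRB: Left { -2, -15/8, -29/16, -115/64, -919/512 }, Right { -459/256, -229/128, -57/32, -7/4, -3/2, -1, 0 } => simplest -1837/1024

-1837/1024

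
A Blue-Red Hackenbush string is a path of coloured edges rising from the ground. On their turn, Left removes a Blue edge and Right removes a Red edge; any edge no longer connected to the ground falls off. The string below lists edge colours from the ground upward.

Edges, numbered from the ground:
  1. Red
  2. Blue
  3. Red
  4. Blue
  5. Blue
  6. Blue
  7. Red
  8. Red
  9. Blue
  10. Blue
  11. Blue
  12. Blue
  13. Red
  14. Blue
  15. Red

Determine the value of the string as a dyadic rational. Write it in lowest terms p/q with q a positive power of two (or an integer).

-8971/16384

Prefix values for Red Blue Red Blue Blue Blue Red Red Blue Blue Blue Blue Red Blue Red via {L|R} + simplicity:
step 1: add Red to get R; options L={ (no moves) } R={ 0 } gives -1
step 2: add Blue to get RB; options L={ -1 } R={ 0 } gives -1/2
step 3: add Red to get RBR; options L={ -1 } R={ -1/2 0 } gives -3/4
step 4: add Blue to get RBRB; options L={ -1 -3/4 } R={ -1/2 0 } gives -5/8
step 5: add Blue to get RBRBB; options L={ -1 -3/4 -5/8 } R={ -1/2 0 } gives -9/16
step 6: add Blue to get RBRBBB; options L={ -1 -3/4 -5/8 -9/16 } R={ -1/2 0 } gives -17/32
step 7: add Red to get RBRBBBR; options L={ -1 -3/4 -5/8 -9/16 } R={ -17/32 -1/2 0 } gives -35/64
step 8: add Red to get RBRBBBRR; options L={ -1 -3/4 -5/8 -9/16 } R={ -35/64 -17/32 -1/2 0 } gives -71/128
step 9: add Blue to get RBRBBBRRB; options L={ -1 -3/4 -5/8 -9/16 -71/128 } R={ -35/64 -17/32 -1/2 0 } gives -141/256
step 10: add Blue to get RBRBBBRRBB; options L={ -1 -3/4 -5/8 -9/16 -71/128 -141/256 } R={ -35/64 -17/32 -1/2 0 } gives -281/512
step 11: add Blue to get RBRBBBRRBBB; options L={ -1 -3/4 -5/8 -9/16 -71/128 -141/256 -281/512 } R={ -35/64 -17/32 -1/2 0 } gives -561/1024
step 12: add Blue to get RBRBBBRRBBBB; options L={ -1 -3/4 -5/8 -9/16 -71/128 -141/256 -281/512 -561/1024 } R={ -35/64 -17/32 -1/2 0 } gives -1121/2048
step 13: add Red to get RBRBBBRRBBBBR; options L={ -1 -3/4 -5/8 -9/16 -71/128 -141/256 -281/512 -561/1024 } R={ -1121/2048 -35/64 -17/32 -1/2 0 } gives -2243/4096
step 14: add Blue to get RBRBBBRRBBBBRB; options L={ -1 -3/4 -5/8 -9/16 -71/128 -141/256 -281/512 -561/1024 -2243/4096 } R={ -1121/2048 -35/64 -17/32 -1/2 0 } gives -4485/8192
step 15: add Red to get RBRBBBRRBBBBRBR; options L={ -1 -3/4 -5/8 -9/16 -71/128 -141/256 -281/512 -561/1024 -2243/4096 } R={ -4485/8192 -1121/2048 -35/64 -17/32 -1/2 0 } gives -8971/16384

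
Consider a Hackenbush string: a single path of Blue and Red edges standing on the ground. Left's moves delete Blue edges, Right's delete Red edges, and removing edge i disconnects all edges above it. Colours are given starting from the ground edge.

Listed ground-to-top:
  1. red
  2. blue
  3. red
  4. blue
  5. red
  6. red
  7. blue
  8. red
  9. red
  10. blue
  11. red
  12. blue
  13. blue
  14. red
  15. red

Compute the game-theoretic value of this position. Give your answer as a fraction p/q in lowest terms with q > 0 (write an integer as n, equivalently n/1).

edge 1 of 15 (red): { (no moves) | 0 } ⇒ -1
edge 2 of 15 (blue): { -1 | 0 } ⇒ -1/2
edge 3 of 15 (red): { -1 | -1/2,0 } ⇒ -3/4
edge 4 of 15 (blue): { -1,-3/4 | -1/2,0 } ⇒ -5/8
edge 5 of 15 (red): { -1,-3/4 | -5/8,-1/2,0 } ⇒ -11/16
edge 6 of 15 (red): { -1,-3/4 | -11/16,-5/8,-1/2,0 } ⇒ -23/32
edge 7 of 15 (blue): { -1,-3/4,-23/32 | -11/16,-5/8,-1/2,0 } ⇒ -45/64
edge 8 of 15 (red): { -1,-3/4,-23/32 | -45/64,-11/16,-5/8,-1/2,0 } ⇒ -91/128
edge 9 of 15 (red): { -1,-3/4,-23/32 | -91/128,-45/64,-11/16,-5/8,-1/2,0 } ⇒ -183/256
edge 10 of 15 (blue): { -1,-3/4,-23/32,-183/256 | -91/128,-45/64,-11/16,-5/8,-1/2,0 } ⇒ -365/512
edge 11 of 15 (red): { -1,-3/4,-23/32,-183/256 | -365/512,-91/128,-45/64,-11/16,-5/8,-1/2,0 } ⇒ -731/1024
edge 12 of 15 (blue): { -1,-3/4,-23/32,-183/256,-731/1024 | -365/512,-91/128,-45/64,-11/16,-5/8,-1/2,0 } ⇒ -1461/2048
edge 13 of 15 (blue): { -1,-3/4,-23/32,-183/256,-731/1024,-1461/2048 | -365/512,-91/128,-45/64,-11/16,-5/8,-1/2,0 } ⇒ -2921/4096
edge 14 of 15 (red): { -1,-3/4,-23/32,-183/256,-731/1024,-1461/2048 | -2921/4096,-365/512,-91/128,-45/64,-11/16,-5/8,-1/2,0 } ⇒ -5843/8192
edge 15 of 15 (red): { -1,-3/4,-23/32,-183/256,-731/1024,-1461/2048 | -5843/8192,-2921/4096,-365/512,-91/128,-45/64,-11/16,-5/8,-1/2,0 } ⇒ -11687/16384

-11687/16384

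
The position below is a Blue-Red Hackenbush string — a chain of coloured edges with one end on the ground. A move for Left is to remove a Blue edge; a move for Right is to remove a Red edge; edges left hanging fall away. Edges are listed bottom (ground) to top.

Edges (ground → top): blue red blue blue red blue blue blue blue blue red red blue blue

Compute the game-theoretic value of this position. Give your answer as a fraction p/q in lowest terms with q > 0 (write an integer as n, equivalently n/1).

7143/8192

Build val(s[:k]) for k = 1..14, string s = blue red blue blue red blue blue blue blue blue red red blue blue.
val(b) = { 0 | (no moves) } so 1
val(br) = { 0 | 1 } so 1/2
val(brb) = { 0,1/2 | 1 } so 3/4
val(brbb) = { 0,1/2,3/4 | 1 } so 7/8
val(brbbr) = { 0,1/2,3/4 | 7/8,1 } so 13/16
val(brbbrb) = { 0,1/2,3/4,13/16 | 7/8,1 } so 27/32
val(brbbrbb) = { 0,1/2,3/4,13/16,27/32 | 7/8,1 } so 55/64
val(brbbrbbb) = { 0,1/2,3/4,13/16,27/32,55/64 | 7/8,1 } so 111/128
val(brbbrbbbb) = { 0,1/2,3/4,13/16,27/32,55/64,111/128 | 7/8,1 } so 223/256
val(brbbrbbbbb) = { 0,1/2,3/4,13/16,27/32,55/64,111/128,223/256 | 7/8,1 } so 447/512
val(brbbrbbbbbr) = { 0,1/2,3/4,13/16,27/32,55/64,111/128,223/256 | 447/512,7/8,1 } so 893/1024
val(brbbrbbbbbrr) = { 0,1/2,3/4,13/16,27/32,55/64,111/128,223/256 | 893/1024,447/512,7/8,1 } so 1785/2048
val(brbbrbbbbbrrb) = { 0,1/2,3/4,13/16,27/32,55/64,111/128,223/256,1785/2048 | 893/1024,447/512,7/8,1 } so 3571/4096
val(brbbrbbbbbrrbb) = { 0,1/2,3/4,13/16,27/32,55/64,111/128,223/256,1785/2048,3571/4096 | 893/1024,447/512,7/8,1 } so 7143/8192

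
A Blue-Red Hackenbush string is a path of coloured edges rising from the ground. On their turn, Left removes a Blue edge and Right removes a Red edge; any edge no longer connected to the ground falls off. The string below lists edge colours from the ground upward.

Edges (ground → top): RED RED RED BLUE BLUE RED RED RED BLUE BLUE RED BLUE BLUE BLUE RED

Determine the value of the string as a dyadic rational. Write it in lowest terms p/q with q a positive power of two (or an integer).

Recurse on prefixes of the 15-edge string RED RED RED BLUE BLUE RED RED RED BLUE BLUE RED BLUE BLUE BLUE RED:
g_1 [R]  L=[none]  R=[0]  so -1
g_2 [RR]  L=[none]  R=[-1 0]  so -2
g_3 [RRR]  L=[none]  R=[-2 -1 0]  so -3
g_4 [RRRB]  L=[-3]  R=[-2 -1 0]  so -5/2
g_5 [RRRBB]  L=[-3 -5/2]  R=[-2 -1 0]  so -9/4
g_6 [RRRBBR]  L=[-3 -5/2]  R=[-9/4 -2 -1 0]  so -19/8
g_7 [RRRBBRR]  L=[-3 -5/2]  R=[-19/8 -9/4 -2 -1 0]  so -39/16
g_8 [RRRBBRRR]  L=[-3 -5/2]  R=[-39/16 -19/8 -9/4 -2 -1 0]  so -79/32
g_9 [RRRBBRRRB]  L=[-3 -5/2 -79/32]  R=[-39/16 -19/8 -9/4 -2 -1 0]  so -157/64
g_10 [RRRBBRRRBB]  L=[-3 -5/2 -79/32 -157/64]  R=[-39/16 -19/8 -9/4 -2 -1 0]  so -313/128
g_11 [RRRBBRRRBBR]  L=[-3 -5/2 -79/32 -157/64]  R=[-313/128 -39/16 -19/8 -9/4 -2 -1 0]  so -627/256
g_12 [RRRBBRRRBBRB]  L=[-3 -5/2 -79/32 -157/64 -627/256]  R=[-313/128 -39/16 -19/8 -9/4 -2 -1 0]  so -1253/512
g_13 [RRRBBRRRBBRBB]  L=[-3 -5/2 -79/32 -157/64 -627/256 -1253/512]  R=[-313/128 -39/16 -19/8 -9/4 -2 -1 0]  so -2505/1024
g_14 [RRRBBRRRBBRBBB]  L=[-3 -5/2 -79/32 -157/64 -627/256 -1253/512 -2505/1024]  R=[-313/128 -39/16 -19/8 -9/4 -2 -1 0]  so -5009/2048
g_15 [RRRBBRRRBBRBBBR]  L=[-3 -5/2 -79/32 -157/64 -627/256 -1253/512 -2505/1024]  R=[-5009/2048 -313/128 -39/16 -19/8 -9/4 -2 -1 0]  so -10019/4096

-10019/4096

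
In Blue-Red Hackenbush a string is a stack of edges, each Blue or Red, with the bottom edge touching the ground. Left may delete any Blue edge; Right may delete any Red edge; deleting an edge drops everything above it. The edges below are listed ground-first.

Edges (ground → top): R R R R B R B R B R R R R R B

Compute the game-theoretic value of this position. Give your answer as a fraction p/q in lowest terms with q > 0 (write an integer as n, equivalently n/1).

-7549/2048

step 1: add R to get R; options L={ none } R={ 0 } => -1
step 2: add R to get RR; options L={ none } R={ -1 0 } => -2
step 3: add R to get RRR; options L={ none } R={ -2 -1 0 } => -3
step 4: add R to get RRRR; options L={ none } R={ -3 -2 -1 0 } => -4
step 5: add B to get RRRRB; options L={ -4 } R={ -3 -2 -1 0 } => -7/2
step 6: add R to get RRRRBR; options L={ -4 } R={ -7/2 -3 -2 -1 0 } => -15/4
step 7: add B to get RRRRBRB; options L={ -4 -15/4 } R={ -7/2 -3 -2 -1 0 } => -29/8
step 8: add R to get RRRRBRBR; options L={ -4 -15/4 } R={ -29/8 -7/2 -3 -2 -1 0 } => -59/16
step 9: add B to get RRRRBRBRB; options L={ -4 -15/4 -59/16 } R={ -29/8 -7/2 -3 -2 -1 0 } => -117/32
step 10: add R to get RRRRBRBRBR; options L={ -4 -15/4 -59/16 } R={ -117/32 -29/8 -7/2 -3 -2 -1 0 } => -235/64
step 11: add R to get RRRRBRBRBRR; options L={ -4 -15/4 -59/16 } R={ -235/64 -117/32 -29/8 -7/2 -3 -2 -1 0 } => -471/128
step 12: add R to get RRRRBRBRBRRR; options L={ -4 -15/4 -59/16 } R={ -471/128 -235/64 -117/32 -29/8 -7/2 -3 -2 -1 0 } => -943/256
step 13: add R to get RRRRBRBRBRRRR; options L={ -4 -15/4 -59/16 } R={ -943/256 -471/128 -235/64 -117/32 -29/8 -7/2 -3 -2 -1 0 } => -1887/512
step 14: add R to get RRRRBRBRBRRRRR; options L={ -4 -15/4 -59/16 } R={ -1887/512 -943/256 -471/128 -235/64 -117/32 -29/8 -7/2 -3 -2 -1 0 } => -3775/1024
step 15: add B to get RRRRBRBRBRRRRRB; options L={ -4 -15/4 -59/16 -3775/1024 } R={ -1887/512 -943/256 -471/128 -235/64 -117/32 -29/8 -7/2 -3 -2 -1 0 } => -7549/2048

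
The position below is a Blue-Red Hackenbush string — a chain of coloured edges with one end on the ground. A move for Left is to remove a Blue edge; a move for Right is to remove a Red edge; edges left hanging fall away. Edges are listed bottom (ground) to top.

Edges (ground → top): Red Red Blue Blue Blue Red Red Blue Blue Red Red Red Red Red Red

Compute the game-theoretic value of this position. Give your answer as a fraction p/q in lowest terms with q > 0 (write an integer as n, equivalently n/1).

Prefix values for Red Red Blue Blue Blue Red Red Blue Blue Red Red Red Red Red Red via {L|R} + simplicity:
R: Left { (no moves) }, Right { 0 } → simplest -1
RR: Left { (no moves) }, Right { -1, 0 } → simplest -2
RRB: Left { -2 }, Right { -1, 0 } → simplest -3/2
RRBB: Left { -2, -3/2 }, Right { -1, 0 } → simplest -5/4
RRBBB: Left { -2, -3/2, -5/4 }, Right { -1, 0 } → simplest -9/8
RRBBBR: Left { -2, -3/2, -5/4 }, Right { -9/8, -1, 0 } → simplest -19/16
RRBBBRR: Left { -2, -3/2, -5/4 }, Right { -19/16, -9/8, -1, 0 } → simplest -39/32
RRBBBRRB: Left { -2, -3/2, -5/4, -39/32 }, Right { -19/16, -9/8, -1, 0 } → simplest -77/64
RRBBBRRBB: Left { -2, -3/2, -5/4, -39/32, -77/64 }, Right { -19/16, -9/8, -1, 0 } → simplest -153/128
RRBBBRRBBR: Left { -2, -3/2, -5/4, -39/32, -77/64 }, Right { -153/128, -19/16, -9/8, -1, 0 } → simplest -307/256
RRBBBRRBBRR: Left { -2, -3/2, -5/4, -39/32, -77/64 }, Right { -307/256, -153/128, -19/16, -9/8, -1, 0 } → simplest -615/512
RRBBBRRBBRRR: Left { -2, -3/2, -5/4, -39/32, -77/64 }, Right { -615/512, -307/256, -153/128, -19/16, -9/8, -1, 0 } → simplest -1231/1024
RRBBBRRBBRRRR: Left { -2, -3/2, -5/4, -39/32, -77/64 }, Right { -1231/1024, -615/512, -307/256, -153/128, -19/16, -9/8, -1, 0 } → simplest -2463/2048
RRBBBRRBBRRRRR: Left { -2, -3/2, -5/4, -39/32, -77/64 }, Right { -2463/2048, -1231/1024, -615/512, -307/256, -153/128, -19/16, -9/8, -1, 0 } → simplest -4927/4096
RRBBBRRBBRRRRRR: Left { -2, -3/2, -5/4, -39/32, -77/64 }, Right { -4927/4096, -2463/2048, -1231/1024, -615/512, -307/256, -153/128, -19/16, -9/8, -1, 0 } → simplest -9855/8192

-9855/8192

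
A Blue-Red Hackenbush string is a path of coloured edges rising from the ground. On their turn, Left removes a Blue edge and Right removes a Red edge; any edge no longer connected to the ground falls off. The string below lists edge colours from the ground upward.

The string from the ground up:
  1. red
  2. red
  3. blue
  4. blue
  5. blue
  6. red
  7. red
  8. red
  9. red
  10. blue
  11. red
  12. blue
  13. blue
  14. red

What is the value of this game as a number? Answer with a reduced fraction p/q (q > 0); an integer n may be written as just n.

-5075/4096

Recurse on prefixes of the 14-edge string red red blue blue blue red red red red blue red blue blue red:
edge 1 of 14 (red): {  | 0 } => -1
edge 2 of 14 (red): {  | -1 0 } => -2
edge 3 of 14 (blue): { -2 | -1 0 } => -3/2
edge 4 of 14 (blue): { -2 -3/2 | -1 0 } => -5/4
edge 5 of 14 (blue): { -2 -3/2 -5/4 | -1 0 } => -9/8
edge 6 of 14 (red): { -2 -3/2 -5/4 | -9/8 -1 0 } => -19/16
edge 7 of 14 (red): { -2 -3/2 -5/4 | -19/16 -9/8 -1 0 } => -39/32
edge 8 of 14 (red): { -2 -3/2 -5/4 | -39/32 -19/16 -9/8 -1 0 } => -79/64
edge 9 of 14 (red): { -2 -3/2 -5/4 | -79/64 -39/32 -19/16 -9/8 -1 0 } => -159/128
edge 10 of 14 (blue): { -2 -3/2 -5/4 -159/128 | -79/64 -39/32 -19/16 -9/8 -1 0 } => -317/256
edge 11 of 14 (red): { -2 -3/2 -5/4 -159/128 | -317/256 -79/64 -39/32 -19/16 -9/8 -1 0 } => -635/512
edge 12 of 14 (blue): { -2 -3/2 -5/4 -159/128 -635/512 | -317/256 -79/64 -39/32 -19/16 -9/8 -1 0 } => -1269/1024
edge 13 of 14 (blue): { -2 -3/2 -5/4 -159/128 -635/512 -1269/1024 | -317/256 -79/64 -39/32 -19/16 -9/8 -1 0 } => -2537/2048
edge 14 of 14 (red): { -2 -3/2 -5/4 -159/128 -635/512 -1269/1024 | -2537/2048 -317/256 -79/64 -39/32 -19/16 -9/8 -1 0 } => -5075/4096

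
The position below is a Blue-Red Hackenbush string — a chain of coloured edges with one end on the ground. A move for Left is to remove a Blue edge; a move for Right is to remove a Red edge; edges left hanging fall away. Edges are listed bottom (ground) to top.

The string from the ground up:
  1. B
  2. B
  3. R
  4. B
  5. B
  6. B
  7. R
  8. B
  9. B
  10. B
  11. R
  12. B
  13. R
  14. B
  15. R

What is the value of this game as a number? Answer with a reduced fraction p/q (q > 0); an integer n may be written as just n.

step 1: add B to get B; options L={ 0 } R={ (no moves) } ⇒ 1
step 2: add B to get BB; options L={ 0,1 } R={ (no moves) } ⇒ 2
step 3: add R to get BBR; options L={ 0,1 } R={ 2 } ⇒ 3/2
step 4: add B to get BBRB; options L={ 0,1,3/2 } R={ 2 } ⇒ 7/4
step 5: add B to get BBRBB; options L={ 0,1,3/2,7/4 } R={ 2 } ⇒ 15/8
step 6: add B to get BBRBBB; options L={ 0,1,3/2,7/4,15/8 } R={ 2 } ⇒ 31/16
step 7: add R to get BBRBBBR; options L={ 0,1,3/2,7/4,15/8 } R={ 31/16,2 } ⇒ 61/32
step 8: add B to get BBRBBBRB; options L={ 0,1,3/2,7/4,15/8,61/32 } R={ 31/16,2 } ⇒ 123/64
step 9: add B to get BBRBBBRBB; options L={ 0,1,3/2,7/4,15/8,61/32,123/64 } R={ 31/16,2 } ⇒ 247/128
step 10: add B to get BBRBBBRBBB; options L={ 0,1,3/2,7/4,15/8,61/32,123/64,247/128 } R={ 31/16,2 } ⇒ 495/256
step 11: add R to get BBRBBBRBBBR; options L={ 0,1,3/2,7/4,15/8,61/32,123/64,247/128 } R={ 495/256,31/16,2 } ⇒ 989/512
step 12: add B to get BBRBBBRBBBRB; options L={ 0,1,3/2,7/4,15/8,61/32,123/64,247/128,989/512 } R={ 495/256,31/16,2 } ⇒ 1979/1024
step 13: add R to get BBRBBBRBBBRBR; options L={ 0,1,3/2,7/4,15/8,61/32,123/64,247/128,989/512 } R={ 1979/1024,495/256,31/16,2 } ⇒ 3957/2048
step 14: add B to get BBRBBBRBBBRBRB; options L={ 0,1,3/2,7/4,15/8,61/32,123/64,247/128,989/512,3957/2048 } R={ 1979/1024,495/256,31/16,2 } ⇒ 7915/4096
step 15: add R to get BBRBBBRBBBRBRBR; options L={ 0,1,3/2,7/4,15/8,61/32,123/64,247/128,989/512,3957/2048 } R={ 7915/4096,1979/1024,495/256,31/16,2 } ⇒ 15829/8192

15829/8192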